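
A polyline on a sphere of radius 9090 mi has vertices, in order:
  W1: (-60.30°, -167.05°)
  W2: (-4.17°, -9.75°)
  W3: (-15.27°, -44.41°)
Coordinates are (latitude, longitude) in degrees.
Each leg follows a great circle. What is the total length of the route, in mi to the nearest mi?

Leg W1→W2: central angle 1.9744 rad, distance 17947.0 mi.
Leg W2→W3: central angle 0.6257 rad, distance 5687.6 mi.
Total: 17947.0 + 5687.6 ≈ 23635 mi.

23635 mi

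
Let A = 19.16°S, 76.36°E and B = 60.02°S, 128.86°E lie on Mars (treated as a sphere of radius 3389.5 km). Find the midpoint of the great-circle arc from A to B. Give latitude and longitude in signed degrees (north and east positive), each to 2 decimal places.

-42.35°, 93.97°

Central angle δ = 0.9623 rad. Interpolating on the sphere with fraction f = 0.5:
P = [sin((1−f)δ)·A + sin(fδ)·B] / sin δ = 0.5640·A + 0.5640·B in Cartesian coordinates,
giving P = (-0.0512, 0.7372, -0.6737), i.e. latitude -42.35°, longitude 93.97°.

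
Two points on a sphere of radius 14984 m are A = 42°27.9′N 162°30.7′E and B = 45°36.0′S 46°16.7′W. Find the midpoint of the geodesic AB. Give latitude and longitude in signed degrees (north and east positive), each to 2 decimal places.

The central angle between A and B is δ = 2.7782 rad.
With f = 0.5, the slerp weights are sin((1−f)δ)/sin δ = 2.7672 and sin(fδ)/sin δ = 2.7672.
Weighted sum of the unit vectors: (2.7672)·(-0.7036,0.2217,0.6751) + (2.7672)·(0.4836,-0.5057,-0.7145) = (-0.6088, -0.7858, -0.1088).
Converting back: φ = atan2(z, √(x²+y²)) = -6.25°, λ = atan2(y, x) = -127.77°.

-6.25°, -127.77°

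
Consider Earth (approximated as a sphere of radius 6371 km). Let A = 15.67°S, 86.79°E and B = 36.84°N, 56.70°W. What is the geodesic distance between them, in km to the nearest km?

15721 km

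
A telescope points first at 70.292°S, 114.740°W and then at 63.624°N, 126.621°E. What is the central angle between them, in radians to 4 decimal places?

2.7269 rad

In radians: φ₁ = -1.2268, φ₂ = 1.1104, Δλ = -118.639° = -2.0706 rad.
Haversine: a = sin²(Δφ/2) + cos φ₁ cos φ₂ sin²(Δλ/2) = 0.8468 + (0.3372)(0.4443)(0.7396) = 0.95761.
Central angle c = 2·arcsin(√a) = 2.72686 rad.
So the angular separation is 2.7269 rad.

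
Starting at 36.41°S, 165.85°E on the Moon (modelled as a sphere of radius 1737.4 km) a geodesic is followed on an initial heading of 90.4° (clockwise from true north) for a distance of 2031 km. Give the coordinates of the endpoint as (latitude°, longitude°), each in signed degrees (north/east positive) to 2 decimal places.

Angular distance δ = d/R = 2031/1737.4 = 1.16899 rad; initial bearing θ = 1.5778 rad.
sin φ₂ = sin φ₁ cos δ + cos φ₁ sin δ cos θ = (-0.5936)(0.3911) + (0.8048)(0.9204)(-0.0070) = -0.2373, so φ₂ = -13.73°.
Δλ = atan2(sin θ sin δ cos φ₁, cos δ − sin φ₁ sin φ₂) = atan2(0.7407, 0.2502) = 71.333°.
λ₂ = 165.850° + 71.333° = 237.18° → -122.82° after wrapping to (−180°, 180°].

-13.73°, -122.82°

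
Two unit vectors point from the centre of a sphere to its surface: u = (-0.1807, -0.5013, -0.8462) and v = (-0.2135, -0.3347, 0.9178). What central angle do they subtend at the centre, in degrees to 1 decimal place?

u·v = -0.5703; |u| = 1.0000, |v| = 1.0000.
cos θ = (u·v)/(|u||v|) = -0.5703, so θ = 124.8°.

124.8°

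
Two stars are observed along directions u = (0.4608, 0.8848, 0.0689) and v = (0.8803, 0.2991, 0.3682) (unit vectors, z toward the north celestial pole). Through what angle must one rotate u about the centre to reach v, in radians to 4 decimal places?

0.8014 rad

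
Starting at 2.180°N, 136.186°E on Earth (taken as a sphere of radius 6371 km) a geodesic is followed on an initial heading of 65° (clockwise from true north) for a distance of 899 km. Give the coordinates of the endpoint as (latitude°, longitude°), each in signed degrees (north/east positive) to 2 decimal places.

5.57°, 143.54°

Angular distance δ = d/R = 899/6371 = 0.14111 rad; initial bearing θ = 1.1345 rad.
sin φ₂ = sin φ₁ cos δ + cos φ₁ sin δ cos θ = (0.0380)(0.9901) + (0.9993)(0.1406)(0.4226) = 0.0971, so φ₂ = 5.57°.
Δλ = atan2(sin θ sin δ cos φ₁, cos δ − sin φ₁ sin φ₂) = atan2(0.1274, 0.9864) = 7.358°.
λ₂ = 136.186° + 7.358° = 143.54°.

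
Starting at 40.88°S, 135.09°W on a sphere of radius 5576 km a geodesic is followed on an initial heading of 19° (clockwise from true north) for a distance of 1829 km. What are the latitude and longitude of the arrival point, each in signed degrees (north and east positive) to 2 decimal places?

-22.91°, -128.55°

Angular distance δ = d/R = 1829/5576 = 0.32801 rad; initial bearing θ = 0.3316 rad.
sin φ₂ = sin φ₁ cos δ + cos φ₁ sin δ cos θ = (-0.6545)(0.9467) + (0.7561)(0.3222)(0.9455) = -0.3893, so φ₂ = -22.91°.
Δλ = atan2(sin θ sin δ cos φ₁, cos δ − sin φ₁ sin φ₂) = atan2(0.0793, 0.6919) = 6.538°.
λ₂ = -135.090° + 6.538° = -128.55°.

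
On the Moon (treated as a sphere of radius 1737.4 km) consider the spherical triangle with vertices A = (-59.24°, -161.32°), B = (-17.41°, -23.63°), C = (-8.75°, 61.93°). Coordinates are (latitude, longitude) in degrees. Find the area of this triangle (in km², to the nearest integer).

5379010 km²

Side lengths (central angles): a = 1.4520, b = 1.8105, c = 1.6748 rad; semiperimeter s = 2.4687.
By l'Huilier's theorem, tan(E/4) = √[tan(s/2) tan((s−a)/2) tan((s−b)/2) tan((s−c)/2)], giving spherical excess E = 1.7820 rad.
Area = E·R² = 1.7820 × (1737.4)² ≈ 5379010 km².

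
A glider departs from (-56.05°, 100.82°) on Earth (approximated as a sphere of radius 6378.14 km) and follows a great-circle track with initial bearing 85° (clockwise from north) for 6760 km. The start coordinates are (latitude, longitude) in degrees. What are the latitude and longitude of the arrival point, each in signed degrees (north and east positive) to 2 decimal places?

-21.29°, 169.67°

Angular distance δ = d/R = 6760/6378.14 = 1.05987 rad; initial bearing θ = 1.4835 rad.
sin φ₂ = sin φ₁ cos δ + cos φ₁ sin δ cos θ = (-0.8295)(0.4890) + (0.5585)(0.8723)(0.0872) = -0.3632, so φ₂ = -21.29°.
Δλ = atan2(sin θ sin δ cos φ₁, cos δ − sin φ₁ sin φ₂) = atan2(0.4853, 0.1877) = 68.852°.
λ₂ = 100.820° + 68.852° = 169.67°.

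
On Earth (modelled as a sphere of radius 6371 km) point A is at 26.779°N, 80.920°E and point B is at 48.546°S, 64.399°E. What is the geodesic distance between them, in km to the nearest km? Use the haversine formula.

In radians: φ₁ = 0.4674, φ₂ = -0.8473, Δλ = -16.521° = -0.2883 rad.
Haversine: a = sin²(Δφ/2) + cos φ₁ cos φ₂ sin²(Δλ/2) = 0.3733 + (0.8928)(0.6620)(0.0206) = 0.38553.
Central angle c = 2·arcsin(√a) = 1.33981 rad.
Distance = R·c = 6371 × 1.3398 ≈ 8536 km.

8536 km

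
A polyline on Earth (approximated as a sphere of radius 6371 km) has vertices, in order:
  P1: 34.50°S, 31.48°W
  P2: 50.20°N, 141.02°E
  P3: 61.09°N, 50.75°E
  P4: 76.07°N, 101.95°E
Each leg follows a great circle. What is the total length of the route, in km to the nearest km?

Leg P1→P2: central angle 2.8514 rad, distance 18166.0 km.
Leg P2→P3: central angle 0.8351 rad, distance 5320.6 km.
Leg P3→P4: central angle 0.3961 rad, distance 2523.8 km.
Total: 18166.0 + 5320.6 + 2523.8 ≈ 26010 km.

26010 km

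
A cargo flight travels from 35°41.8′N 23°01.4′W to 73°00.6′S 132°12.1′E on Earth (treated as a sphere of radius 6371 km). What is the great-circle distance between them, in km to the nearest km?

With latitudes φ₁ = 35.697°, φ₂ = -73.010° and longitude difference Δλ = 155.225°:
cos c = sin φ₁ sin φ₂ + cos φ₁ cos φ₂ cos Δλ = (0.5835)(-0.9564) + (0.8121)(0.2922)(-0.9080) = -0.77349,
so c = arccos(-0.77349) = 2.45513 rad.
Distance = R·c = 6371 × 2.4551 ≈ 15642 km.

15642 km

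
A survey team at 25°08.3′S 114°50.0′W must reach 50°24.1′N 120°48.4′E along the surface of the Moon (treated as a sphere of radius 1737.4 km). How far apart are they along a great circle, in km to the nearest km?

3965 km

Let φ₁ = -0.4387 rad, φ₂ = 0.8797 rad, and Δλ = -2.1705 rad.
cos c = sin φ₁ sin φ₂ + cos φ₁ cos φ₂ cos Δλ = (-0.4248)(0.7705) + (0.9053)(0.6374)(-0.5644) = -0.65300,
so c = arccos(-0.65300) = 2.28233 rad.
Distance = R·c = 1737.4 × 2.2823 ≈ 3965 km.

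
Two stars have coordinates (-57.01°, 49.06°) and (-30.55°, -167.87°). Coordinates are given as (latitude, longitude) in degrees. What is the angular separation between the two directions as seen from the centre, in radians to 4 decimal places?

1.5193 rad

Let φ₁ = -0.9950 rad, φ₂ = -0.5332 rad, and Δλ = 2.4970 rad.
cos c = sin φ₁ sin φ₂ + cos φ₁ cos φ₂ cos Δλ = (-0.8388)(-0.5083) + (0.5445)(0.8612)(-0.7994) = 0.05150,
so c = arccos(0.05150) = 1.51927 rad.
So the angular separation is 1.5193 rad.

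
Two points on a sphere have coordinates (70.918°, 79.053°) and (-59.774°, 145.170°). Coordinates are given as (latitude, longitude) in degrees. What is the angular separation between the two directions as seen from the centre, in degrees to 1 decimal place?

In radians: φ₁ = 1.2378, φ₂ = -1.0433, Δλ = 66.117° = 1.1540 rad.
Haversine: a = sin²(Δφ/2) + cos φ₁ cos φ₂ sin²(Δλ/2) = 0.8260 + (0.3269)(0.5034)(0.2976) = 0.87497.
Central angle c = 2·arcsin(√a) = 2.41876 rad.
So the angular separation is 138.6°.

138.6°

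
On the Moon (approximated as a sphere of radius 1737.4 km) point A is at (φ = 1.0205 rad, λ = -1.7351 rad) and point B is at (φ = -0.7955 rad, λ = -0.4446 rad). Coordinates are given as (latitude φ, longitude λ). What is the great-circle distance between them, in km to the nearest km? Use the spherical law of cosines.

Let φ₁ = 1.0205 rad, φ₂ = -0.7955 rad, and Δλ = 1.2905 rad.
cos c = sin φ₁ sin φ₂ + cos φ₁ cos φ₂ cos Δλ = (0.8524)(-0.7142) + (0.5229)(0.6999)(0.2766) = -0.50752,
so c = arccos(-0.50752) = 2.10310 rad.
Distance = R·c = 1737.4 × 2.1031 ≈ 3654 km.

3654 km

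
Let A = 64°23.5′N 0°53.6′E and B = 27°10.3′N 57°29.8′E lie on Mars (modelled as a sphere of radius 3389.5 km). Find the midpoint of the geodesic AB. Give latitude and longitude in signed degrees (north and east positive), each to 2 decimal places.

Central angle δ = 0.8976 rad. Interpolating on the sphere with fraction f = 0.5:
P = [sin((1−f)δ)·A + sin(fδ)·B] / sin δ = 0.5550·A + 0.5550·B in Cartesian coordinates,
giving P = (0.5051, 0.4201, 0.7539), i.e. latitude 48.93°, longitude 39.75°.

48.93°, 39.75°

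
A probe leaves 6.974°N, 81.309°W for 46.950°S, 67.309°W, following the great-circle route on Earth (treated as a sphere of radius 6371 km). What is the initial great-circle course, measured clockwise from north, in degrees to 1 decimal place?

168.4°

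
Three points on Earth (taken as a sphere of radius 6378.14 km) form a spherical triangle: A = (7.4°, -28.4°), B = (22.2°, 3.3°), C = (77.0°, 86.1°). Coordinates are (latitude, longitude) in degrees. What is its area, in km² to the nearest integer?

Side lengths (central angles): a = 1.1655, b = 1.5378, c = 0.5920 rad; semiperimeter s = 1.6477.
By l'Huilier's theorem, tan(E/4) = √[tan(s/2) tan((s−a)/2) tan((s−b)/2) tan((s−c)/2)], giving spherical excess E = 0.3680 rad.
Area = E·R² = 0.3680 × (6378.14)² ≈ 14969092 km².

14969092 km²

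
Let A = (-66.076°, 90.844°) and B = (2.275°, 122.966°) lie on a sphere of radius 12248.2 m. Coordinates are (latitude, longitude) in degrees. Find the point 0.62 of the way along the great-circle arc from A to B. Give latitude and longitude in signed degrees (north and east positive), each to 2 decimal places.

Central angle δ = 1.2589 rad. Interpolating on the sphere with fraction f = 0.62:
P = [sin((1−f)δ)·A + sin(fδ)·B] / sin δ = 0.4837·A + 0.7393·B in Cartesian coordinates,
giving P = (-0.4049, 0.8159, -0.4128), i.e. latitude -24.38°, longitude 116.39°.

-24.38°, 116.39°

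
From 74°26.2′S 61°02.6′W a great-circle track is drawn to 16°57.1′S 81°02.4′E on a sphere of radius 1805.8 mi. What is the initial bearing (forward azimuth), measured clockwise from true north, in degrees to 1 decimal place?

143.9°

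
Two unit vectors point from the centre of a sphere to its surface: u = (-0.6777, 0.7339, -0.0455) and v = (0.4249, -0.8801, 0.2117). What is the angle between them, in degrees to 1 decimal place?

u·v = -0.9435; |u| = 1.0000, |v| = 1.0000.
cos θ = (u·v)/(|u||v|) = -0.9435, so θ = 160.7°.

160.7°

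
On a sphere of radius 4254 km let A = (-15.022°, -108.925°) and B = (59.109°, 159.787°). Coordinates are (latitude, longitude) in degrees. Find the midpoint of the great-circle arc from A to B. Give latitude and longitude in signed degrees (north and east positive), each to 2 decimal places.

28.93°, -137.20°

Central angle δ = 1.8065 rad. Interpolating on the sphere with fraction f = 0.5:
P = [sin((1−f)δ)·A + sin(fδ)·B] / sin δ = 0.8077·A + 0.8077·B in Cartesian coordinates,
giving P = (-0.6421, -0.5947, 0.4838), i.e. latitude 28.93°, longitude -137.20°.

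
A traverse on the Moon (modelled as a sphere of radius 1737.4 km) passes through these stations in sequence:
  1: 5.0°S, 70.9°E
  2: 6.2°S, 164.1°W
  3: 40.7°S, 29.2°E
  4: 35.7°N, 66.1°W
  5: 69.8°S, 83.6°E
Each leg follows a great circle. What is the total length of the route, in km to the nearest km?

Leg 1→2: central angle 2.1635 rad, distance 3758.9 km.
Leg 2→3: central angle 2.2957 rad, distance 3988.5 km.
Leg 3→4: central angle 2.0235 rad, distance 3515.6 km.
Leg 4→5: central angle 2.4812 rad, distance 4310.8 km.
Total: 3758.9 + 3988.5 + 3515.6 + 4310.8 ≈ 15574 km.

15574 km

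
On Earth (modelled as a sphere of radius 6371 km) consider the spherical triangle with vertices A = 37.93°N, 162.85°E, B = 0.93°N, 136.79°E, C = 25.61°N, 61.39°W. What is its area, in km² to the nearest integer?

Side lengths (central angles): a = 2.5860, b = 1.8172, c = 0.7692 rad; semiperimeter s = 2.5862.
By l'Huilier's theorem, tan(E/4) = √[tan(s/2) tan((s−a)/2) tan((s−b)/2) tan((s−c)/2)], giving spherical excess E = 0.0483 rad.
Area = E·R² = 0.0483 × (6371)² ≈ 1962434 km².

1962434 km²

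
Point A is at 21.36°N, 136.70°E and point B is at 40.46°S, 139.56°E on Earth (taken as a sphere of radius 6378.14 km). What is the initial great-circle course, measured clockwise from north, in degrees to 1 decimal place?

With φ₁ = 0.3728, φ₂ = -0.7062, Δλ = 0.0499 rad, the forward-azimuth formula gives
θ = atan2( sin Δλ cos φ₂ , cos φ₁ sin φ₂ − sin φ₁ cos φ₂ cos Δλ ) = atan2(0.0380, -0.8811) = 177.53°.
So the initial bearing is 177.5°.

177.5°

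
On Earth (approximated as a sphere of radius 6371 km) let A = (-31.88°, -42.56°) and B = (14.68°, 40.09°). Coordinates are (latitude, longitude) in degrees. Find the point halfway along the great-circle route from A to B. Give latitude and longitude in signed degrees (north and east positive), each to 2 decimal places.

-11.37°, 2.04°

Central angle δ = 1.5996 rad. Interpolating on the sphere with fraction f = 0.5:
P = [sin((1−f)δ)·A + sin(fδ)·B] / sin δ = 0.7175·A + 0.7175·B in Cartesian coordinates,
giving P = (0.9798, 0.0349, -0.1971), i.e. latitude -11.37°, longitude 2.04°.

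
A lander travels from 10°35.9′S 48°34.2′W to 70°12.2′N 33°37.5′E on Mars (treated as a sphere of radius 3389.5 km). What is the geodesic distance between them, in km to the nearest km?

5759 km

Let φ₁ = -0.1850 rad, φ₂ = 1.2253 rad, and Δλ = 1.4346 rad.
cos c = sin φ₁ sin φ₂ + cos φ₁ cos φ₂ cos Δλ = (-0.1839)(0.9409) + (0.9829)(0.3387)(0.1358) = -0.12784,
so c = arccos(-0.12784) = 1.69899 rad.
Distance = R·c = 3389.5 × 1.6990 ≈ 5759 km.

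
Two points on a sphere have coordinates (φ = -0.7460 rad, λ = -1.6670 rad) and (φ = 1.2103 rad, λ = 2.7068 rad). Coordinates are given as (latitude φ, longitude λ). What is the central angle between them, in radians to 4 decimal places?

With latitudes φ₁ = -42.743°, φ₂ = 69.345° and longitude difference Δλ = -109.400°:
Haversine: a = sin²(Δφ/2) + cos φ₁ cos φ₂ sin²(Δλ/2) = 0.6880 + (0.7344)(0.3527)(0.6661) = 0.86056.
Central angle c = 2·arcsin(√a) = 2.37622 rad.
So the angular separation is 2.3762 rad.

2.3762 rad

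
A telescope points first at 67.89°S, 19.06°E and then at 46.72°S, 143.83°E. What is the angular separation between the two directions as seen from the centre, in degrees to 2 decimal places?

58.18°

In radians: φ₁ = -1.1849, φ₂ = -0.8154, Δλ = 124.770° = 2.1776 rad.
cos c = sin φ₁ sin φ₂ + cos φ₁ cos φ₂ cos Δλ = (-0.9265)(-0.7280) + (0.3764)(0.6856)(-0.5703) = 0.52732,
so c = arccos(0.52732) = 1.01535 rad.
So the angular separation is 58.18°.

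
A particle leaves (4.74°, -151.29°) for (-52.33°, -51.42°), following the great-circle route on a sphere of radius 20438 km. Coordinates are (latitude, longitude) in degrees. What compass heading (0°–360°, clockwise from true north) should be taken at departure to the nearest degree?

142°

With φ₁ = 0.0827, φ₂ = -0.9133, Δλ = 1.7431 rad, the forward-azimuth formula gives
θ = atan2( sin Δλ cos φ₂ , cos φ₁ sin φ₂ − sin φ₁ cos φ₂ cos Δλ ) = atan2(0.6021, -0.7802) = 142.34°.
So the initial bearing is 142°.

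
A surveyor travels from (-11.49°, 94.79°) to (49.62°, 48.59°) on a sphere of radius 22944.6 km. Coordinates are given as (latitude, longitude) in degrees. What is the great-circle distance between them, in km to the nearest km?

In radians: φ₁ = -0.2005, φ₂ = 0.8660, Δλ = -46.200° = -0.8063 rad.
cos c = sin φ₁ sin φ₂ + cos φ₁ cos φ₂ cos Δλ = (-0.1992)(0.7618) + (0.9800)(0.6479)(0.6921) = 0.28768,
so c = arccos(0.28768) = 1.27899 rad.
Distance = R·c = 22944.6 × 1.2790 ≈ 29346 km.

29346 km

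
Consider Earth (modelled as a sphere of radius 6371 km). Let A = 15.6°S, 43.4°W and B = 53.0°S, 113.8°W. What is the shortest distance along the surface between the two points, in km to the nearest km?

7322 km

In radians: φ₁ = -0.2723, φ₂ = -0.9250, Δλ = -70.400° = -1.2287 rad.
Haversine: a = sin²(Δφ/2) + cos φ₁ cos φ₂ sin²(Δλ/2) = 0.1028 + (0.9632)(0.6018)(0.3323) = 0.29539.
Central angle c = 2·arcsin(√a) = 1.14921 rad.
Distance = R·c = 6371 × 1.1492 ≈ 7322 km.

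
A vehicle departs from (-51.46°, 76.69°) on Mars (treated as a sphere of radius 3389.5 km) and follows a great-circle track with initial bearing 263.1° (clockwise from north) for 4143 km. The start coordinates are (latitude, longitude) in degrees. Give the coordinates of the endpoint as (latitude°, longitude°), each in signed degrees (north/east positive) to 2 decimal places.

-19.72°, -5.71°

Angular distance δ = d/R = 4143/3389.5 = 1.22230 rad; initial bearing θ = 4.5920 rad.
sin φ₂ = sin φ₁ cos δ + cos φ₁ sin δ cos θ = (-0.7822)(0.3415) + (0.6231)(0.9399)(-0.1201) = -0.3375, so φ₂ = -19.72°.
Δλ = atan2(sin θ sin δ cos φ₁, cos δ − sin φ₁ sin φ₂) = atan2(-0.5814, 0.0775) = -82.403°.
λ₂ = 76.690° − 82.403° = -5.71°.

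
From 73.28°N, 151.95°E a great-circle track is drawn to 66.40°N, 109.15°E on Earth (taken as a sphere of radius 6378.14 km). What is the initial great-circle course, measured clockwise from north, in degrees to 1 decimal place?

266.3°

Δλ = -42.800° = -0.7470 rad.
y = sin Δλ · cos φ₂ = (-0.6794)(0.4003) = -0.2720
x = cos φ₁ sin φ₂ − sin φ₁ cos φ₂ cos Δλ = (0.2877)(0.9164) − (0.9577)(0.4003)(0.7337) = -0.0177
θ = atan2(y, x) = -93.72°; adding 360° gives 266.3°.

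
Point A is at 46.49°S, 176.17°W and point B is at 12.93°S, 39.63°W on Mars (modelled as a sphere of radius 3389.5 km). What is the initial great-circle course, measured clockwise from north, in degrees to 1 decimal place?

134.9°

Δλ = 136.540° = 2.3831 rad.
y = sin Δλ · cos φ₂ = (0.6878)(0.9746) = 0.6704
x = cos φ₁ sin φ₂ − sin φ₁ cos φ₂ cos Δλ = (0.6885)(-0.2238) − (-0.7253)(0.9746)(-0.7259) = -0.6671
θ = atan2(y, x) = 134.86°, so the bearing is 134.9°.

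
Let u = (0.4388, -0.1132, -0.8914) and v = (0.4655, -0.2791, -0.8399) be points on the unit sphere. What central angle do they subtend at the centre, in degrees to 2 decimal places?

10.08°

u·v = 0.9845; |u| = 1.0000, |v| = 1.0000.
cos θ = (u·v)/(|u||v|) = 0.9846, so θ = 10.08°.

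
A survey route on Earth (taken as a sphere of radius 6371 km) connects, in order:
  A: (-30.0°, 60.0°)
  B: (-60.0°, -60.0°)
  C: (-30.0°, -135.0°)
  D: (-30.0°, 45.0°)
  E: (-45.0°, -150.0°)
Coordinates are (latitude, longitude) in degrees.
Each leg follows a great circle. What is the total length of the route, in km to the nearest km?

39834 km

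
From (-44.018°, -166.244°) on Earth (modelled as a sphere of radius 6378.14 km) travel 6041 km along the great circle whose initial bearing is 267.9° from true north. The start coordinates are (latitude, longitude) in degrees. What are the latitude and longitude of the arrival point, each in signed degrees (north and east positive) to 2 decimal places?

-25.29°, 129.96°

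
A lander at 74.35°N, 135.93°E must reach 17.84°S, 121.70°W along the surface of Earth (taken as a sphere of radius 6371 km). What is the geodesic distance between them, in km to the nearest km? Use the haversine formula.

12286 km

With latitudes φ₁ = 74.350°, φ₂ = -17.840° and longitude difference Δλ = 102.370°:
Haversine: a = sin²(Δφ/2) + cos φ₁ cos φ₂ sin²(Δλ/2) = 0.5191 + (0.2698)(0.9519)(0.6071) = 0.67501.
Central angle c = 2·arcsin(√a) = 1.92838 rad.
Distance = R·c = 6371 × 1.9284 ≈ 12286 km.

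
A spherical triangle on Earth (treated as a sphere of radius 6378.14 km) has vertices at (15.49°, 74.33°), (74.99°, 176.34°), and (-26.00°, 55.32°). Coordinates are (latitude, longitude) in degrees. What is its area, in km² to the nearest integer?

Side lengths (central angles): a = 2.1452, b = 0.7928, c = 1.3633 rad; semiperimeter s = 2.1507.
By l'Huilier's theorem, tan(E/4) = √[tan(s/2) tan((s−a)/2) tan((s−b)/2) tan((s−c)/2)], giving spherical excess E = 0.1641 rad.
Area = E·R² = 0.1641 × (6378.14)² ≈ 6676160 km².

6676160 km²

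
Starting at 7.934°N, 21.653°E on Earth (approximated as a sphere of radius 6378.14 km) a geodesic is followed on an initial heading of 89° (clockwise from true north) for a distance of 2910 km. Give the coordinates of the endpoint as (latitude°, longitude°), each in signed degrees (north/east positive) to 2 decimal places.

7.56°, 48.04°

Angular distance δ = d/R = 2910/6378.14 = 0.45625 rad; initial bearing θ = 1.5533 rad.
sin φ₂ = sin φ₁ cos δ + cos φ₁ sin δ cos θ = (0.1380)(0.8977) + (0.9904)(0.4406)(0.0175) = 0.1315, so φ₂ = 7.56°.
Δλ = atan2(sin θ sin δ cos φ₁, cos δ − sin φ₁ sin φ₂) = atan2(0.4363, 0.8796) = 26.383°.
λ₂ = 21.653° + 26.383° = 48.04°.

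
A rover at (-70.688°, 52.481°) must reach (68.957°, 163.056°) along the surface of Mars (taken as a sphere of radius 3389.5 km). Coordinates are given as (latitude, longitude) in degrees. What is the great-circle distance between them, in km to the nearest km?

9305 km

With latitudes φ₁ = -70.688°, φ₂ = 68.957° and longitude difference Δλ = 110.575°:
cos c = sin φ₁ sin φ₂ + cos φ₁ cos φ₂ cos Δλ = (-0.9437)(0.9333) + (0.3307)(0.3591)(-0.3514) = -0.92253,
so c = arccos(-0.92253) = 2.74538 rad.
Distance = R·c = 3389.5 × 2.7454 ≈ 9305 km.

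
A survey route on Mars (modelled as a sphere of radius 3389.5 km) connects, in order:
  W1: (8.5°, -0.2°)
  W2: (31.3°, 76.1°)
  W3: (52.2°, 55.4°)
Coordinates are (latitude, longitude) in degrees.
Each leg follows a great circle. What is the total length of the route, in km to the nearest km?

5899 km

Leg W1→W2: central angle 1.2902 rad, distance 4373.1 km.
Leg W2→W3: central angle 0.4501 rad, distance 1525.7 km.
Total: 4373.1 + 1525.7 ≈ 5899 km.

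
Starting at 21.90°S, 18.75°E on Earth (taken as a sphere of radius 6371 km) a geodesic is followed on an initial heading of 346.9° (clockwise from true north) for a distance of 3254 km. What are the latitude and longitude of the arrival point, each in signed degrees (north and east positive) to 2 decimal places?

6.68°, 12.35°

Angular distance δ = d/R = 3254/6371 = 0.51075 rad; initial bearing θ = 6.0545 rad.
sin φ₂ = sin φ₁ cos δ + cos φ₁ sin δ cos θ = (-0.3730)(0.8724) + (0.9278)(0.4888)(0.9740) = 0.1164, so φ₂ = 6.68°.
Δλ = atan2(sin θ sin δ cos φ₁, cos δ − sin φ₁ sin φ₂) = atan2(-0.1028, 0.9158) = -6.405°.
λ₂ = 18.750° − 6.405° = 12.35°.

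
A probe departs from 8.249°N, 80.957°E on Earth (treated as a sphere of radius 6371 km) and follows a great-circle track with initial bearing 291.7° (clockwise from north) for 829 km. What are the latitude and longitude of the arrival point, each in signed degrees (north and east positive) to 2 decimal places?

Angular distance δ = d/R = 829/6371 = 0.13012 rad; initial bearing θ = 5.0911 rad.
sin φ₂ = sin φ₁ cos δ + cos φ₁ sin δ cos θ = (0.1435)(0.9915) + (0.9897)(0.1298)(0.3697) = 0.1897, so φ₂ = 10.94°.
Δλ = atan2(sin θ sin δ cos φ₁, cos δ − sin φ₁ sin φ₂) = atan2(-0.1193, 0.9643) = -7.053°.
λ₂ = 80.957° − 7.053° = 73.90°.

10.94°, 73.90°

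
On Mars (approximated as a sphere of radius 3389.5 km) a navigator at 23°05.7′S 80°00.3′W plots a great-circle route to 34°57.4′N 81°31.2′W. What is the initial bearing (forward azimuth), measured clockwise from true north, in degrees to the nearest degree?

359°

Δλ = -1.515° = -0.0264 rad.
y = sin Δλ · cos φ₂ = (-0.0264)(0.8196) = -0.0217
x = cos φ₁ sin φ₂ − sin φ₁ cos φ₂ cos Δλ = (0.9199)(0.5730) − (-0.3923)(0.8196)(0.9997) = 0.8484
θ = atan2(y, x) = -1.46°; adding 360° gives 359°.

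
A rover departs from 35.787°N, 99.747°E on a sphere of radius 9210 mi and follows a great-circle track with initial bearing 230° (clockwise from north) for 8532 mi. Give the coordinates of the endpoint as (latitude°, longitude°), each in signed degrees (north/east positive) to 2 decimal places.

Angular distance δ = d/R = 8532/9210 = 0.92638 rad; initial bearing θ = 4.0143 rad.
sin φ₂ = sin φ₁ cos δ + cos φ₁ sin δ cos θ = (0.5848)(0.6007) + (0.8112)(0.7995)(-0.6428) = -0.0656, so φ₂ = -3.76°.
Δλ = atan2(sin θ sin δ cos φ₁, cos δ − sin φ₁ sin φ₂) = atan2(-0.4968, 0.6391) = -37.860°.
λ₂ = 99.747° − 37.860° = 61.89°.

-3.76°, 61.89°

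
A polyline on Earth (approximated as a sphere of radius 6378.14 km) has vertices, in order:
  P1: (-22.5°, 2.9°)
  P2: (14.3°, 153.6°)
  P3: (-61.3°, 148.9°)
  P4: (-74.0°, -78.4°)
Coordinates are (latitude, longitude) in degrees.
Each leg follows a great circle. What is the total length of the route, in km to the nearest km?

Leg P1→P2: central angle 2.6367 rad, distance 16817.5 km.
Leg P2→P3: central angle 1.3211 rad, distance 8426.1 km.
Leg P3→P4: central angle 0.7176 rad, distance 4576.8 km.
Total: 16817.5 + 8426.1 + 4576.8 ≈ 29820 km.

29820 km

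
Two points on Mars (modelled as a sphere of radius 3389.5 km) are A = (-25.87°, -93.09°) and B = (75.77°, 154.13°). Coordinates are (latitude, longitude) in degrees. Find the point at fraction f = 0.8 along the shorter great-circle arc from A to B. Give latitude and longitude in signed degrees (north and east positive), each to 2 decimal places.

65.73°, -132.61°

The central angle between A and B is δ = 2.1043 rad.
With f = 0.8, the slerp weights are sin((1−f)δ)/sin δ = 0.4745 and sin(fδ)/sin δ = 1.1541.
Weighted sum of the unit vectors: (0.4745)·(-0.0485,-0.8985,-0.4363) + (1.1541)·(-0.2212,0.1073,0.9693) = (-0.2783, -0.3025, 0.9116).
Converting back: φ = atan2(z, √(x²+y²)) = 65.73°, λ = atan2(y, x) = -132.61°.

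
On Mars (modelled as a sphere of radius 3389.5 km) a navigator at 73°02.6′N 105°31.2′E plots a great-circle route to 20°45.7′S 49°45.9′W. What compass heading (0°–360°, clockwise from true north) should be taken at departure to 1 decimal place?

331.1°

With φ₁ = 1.2748, φ₂ = -0.3624, Δλ = -2.7102 rad, the forward-azimuth formula gives
θ = atan2( sin Δλ cos φ₂ , cos φ₁ sin φ₂ − sin φ₁ cos φ₂ cos Δλ ) = atan2(-0.3910, 0.7091) = -28.87°.
Adding 360° brings this into [0°, 360°): 331.1°.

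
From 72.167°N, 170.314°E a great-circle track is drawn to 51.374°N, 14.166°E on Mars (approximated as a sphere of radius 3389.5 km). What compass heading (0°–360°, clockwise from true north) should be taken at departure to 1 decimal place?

342.1°

With φ₁ = 1.2596, φ₂ = 0.8966, Δλ = -2.7253 rad, the forward-azimuth formula gives
θ = atan2( sin Δλ cos φ₂ , cos φ₁ sin φ₂ − sin φ₁ cos φ₂ cos Δλ ) = atan2(-0.2524, 0.7827) = -17.87°.
Adding 360° brings this into [0°, 360°): 342.1°.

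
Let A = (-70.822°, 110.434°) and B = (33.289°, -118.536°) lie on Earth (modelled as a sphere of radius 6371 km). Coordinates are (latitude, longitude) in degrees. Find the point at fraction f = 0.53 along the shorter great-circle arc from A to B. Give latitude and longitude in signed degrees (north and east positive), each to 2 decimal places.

-26.84°, -138.80°

The central angle between A and B is δ = 2.3443 rad.
With f = 0.53, the slerp weights are sin((1−f)δ)/sin δ = 1.2468 and sin(fδ)/sin δ = 1.3231.
Weighted sum of the unit vectors: (1.2468)·(-0.1147,0.3078,-0.9445) + (1.3231)·(-0.3993,-0.7344,0.5489) = (-0.6713, -0.5878, -0.4514).
Converting back: φ = atan2(z, √(x²+y²)) = -26.84°, λ = atan2(y, x) = -138.80°.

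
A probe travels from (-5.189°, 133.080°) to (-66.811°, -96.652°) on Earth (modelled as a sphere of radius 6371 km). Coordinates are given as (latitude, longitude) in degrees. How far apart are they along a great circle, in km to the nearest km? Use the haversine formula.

With latitudes φ₁ = -5.189°, φ₂ = -66.811° and longitude difference Δλ = 130.268°:
Haversine: a = sin²(Δφ/2) + cos φ₁ cos φ₂ sin²(Δλ/2) = 0.2624 + (0.9959)(0.3938)(0.8232) = 0.58517.
Central angle c = 2·arcsin(√a) = 1.74197 rad.
Distance = R·c = 6371 × 1.7420 ≈ 11098 km.

11098 km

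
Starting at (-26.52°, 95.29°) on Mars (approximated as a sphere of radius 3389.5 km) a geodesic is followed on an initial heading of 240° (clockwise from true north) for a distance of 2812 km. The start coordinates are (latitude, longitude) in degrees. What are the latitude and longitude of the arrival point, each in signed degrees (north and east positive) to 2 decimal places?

Angular distance δ = d/R = 2812/3389.5 = 0.82962 rad; initial bearing θ = 4.1888 rad.
sin φ₂ = sin φ₁ cos δ + cos φ₁ sin δ cos θ = (-0.4465)(0.6752) + (0.8948)(0.7377)(-0.5000) = -0.6315, so φ₂ = -39.16°.
Δλ = atan2(sin θ sin δ cos φ₁, cos δ − sin φ₁ sin φ₂) = atan2(-0.5716, 0.3932) = -55.478°.
λ₂ = 95.290° − 55.478° = 39.81°.

-39.16°, 39.81°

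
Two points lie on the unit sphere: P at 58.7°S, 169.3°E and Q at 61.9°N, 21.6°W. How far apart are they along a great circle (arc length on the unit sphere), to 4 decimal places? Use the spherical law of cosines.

3.0322

In radians: φ₁ = -1.0245, φ₂ = 1.0804, Δλ = 169.100° = 2.9514 rad.
cos c = sin φ₁ sin φ₂ + cos φ₁ cos φ₂ cos Δλ = (-0.8545)(0.8821) + (0.5195)(0.4710)(-0.9820) = -0.99403,
so c = arccos(-0.99403) = 3.03223 rad.
On the unit sphere the arc length equals the central angle: 3.0322.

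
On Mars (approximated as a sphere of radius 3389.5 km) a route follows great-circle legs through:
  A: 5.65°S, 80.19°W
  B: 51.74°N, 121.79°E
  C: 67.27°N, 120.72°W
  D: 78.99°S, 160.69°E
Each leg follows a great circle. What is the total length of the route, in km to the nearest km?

Leg A→B: central angle 2.2767 rad, distance 7716.9 km.
Leg B→C: central angle 0.9100 rad, distance 3084.3 km.
Leg C→D: central angle 2.6698 rad, distance 9049.3 km.
Total: 7716.9 + 3084.3 + 9049.3 ≈ 19851 km.

19851 km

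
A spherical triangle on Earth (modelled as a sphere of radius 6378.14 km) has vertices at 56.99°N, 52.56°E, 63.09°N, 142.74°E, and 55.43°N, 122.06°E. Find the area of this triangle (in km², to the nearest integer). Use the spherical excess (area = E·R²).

3031190 km²

Side lengths (central angles): a = 0.2262, b = 0.6456, c = 0.7273 rad; semiperimeter s = 0.7995.
By l'Huilier's theorem, tan(E/4) = √[tan(s/2) tan((s−a)/2) tan((s−b)/2) tan((s−c)/2)], giving spherical excess E = 0.0745 rad.
Area = E·R² = 0.0745 × (6378.14)² ≈ 3031190 km².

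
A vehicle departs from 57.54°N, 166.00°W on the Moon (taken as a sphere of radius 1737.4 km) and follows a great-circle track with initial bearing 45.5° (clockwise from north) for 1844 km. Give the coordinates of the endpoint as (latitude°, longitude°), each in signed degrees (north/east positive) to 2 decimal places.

47.72°, -53.76°

Angular distance δ = d/R = 1844/1737.4 = 1.06136 rad; initial bearing θ = 0.7941 rad.
sin φ₂ = sin φ₁ cos δ + cos φ₁ sin δ cos θ = (0.8438)(0.4877) + (0.5367)(0.8730)(0.7009) = 0.7399, so φ₂ = 47.72°.
Δλ = atan2(sin θ sin δ cos φ₁, cos δ − sin φ₁ sin φ₂) = atan2(0.3342, -0.1366) = 112.235°.
λ₂ = -166.000° + 112.235° = -53.76°.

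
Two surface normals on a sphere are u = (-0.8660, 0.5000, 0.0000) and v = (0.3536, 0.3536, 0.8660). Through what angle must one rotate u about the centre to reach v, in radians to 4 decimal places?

1.7006 rad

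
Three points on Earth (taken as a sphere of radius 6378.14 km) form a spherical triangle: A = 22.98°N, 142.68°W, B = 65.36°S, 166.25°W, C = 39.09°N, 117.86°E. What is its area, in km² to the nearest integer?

Side lengths (central angles): a = 2.0878, b = 1.4417, c = 1.5738 rad; semiperimeter s = 2.5517.
By l'Huilier's theorem, tan(E/4) = √[tan(s/2) tan((s−a)/2) tan((s−b)/2) tan((s−c)/2)], giving spherical excess E = 1.8749 rad.
Area = E·R² = 1.8749 × (6378.14)² ≈ 76272133 km².

76272133 km²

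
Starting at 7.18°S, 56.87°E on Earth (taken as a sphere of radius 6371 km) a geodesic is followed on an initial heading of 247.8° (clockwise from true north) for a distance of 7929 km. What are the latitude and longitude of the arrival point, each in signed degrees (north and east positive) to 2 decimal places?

-23.28°, -15.83°

Angular distance δ = d/R = 7929/6371 = 1.24455 rad; initial bearing θ = 4.3249 rad.
sin φ₂ = sin φ₁ cos δ + cos φ₁ sin δ cos θ = (-0.1250)(0.3205) + (0.9922)(0.9473)(-0.3778) = -0.3952, so φ₂ = -23.28°.
Δλ = atan2(sin θ sin δ cos φ₁, cos δ − sin φ₁ sin φ₂) = atan2(-0.8702, 0.2711) = -72.695°.
λ₂ = 56.870° − 72.695° = -15.83°.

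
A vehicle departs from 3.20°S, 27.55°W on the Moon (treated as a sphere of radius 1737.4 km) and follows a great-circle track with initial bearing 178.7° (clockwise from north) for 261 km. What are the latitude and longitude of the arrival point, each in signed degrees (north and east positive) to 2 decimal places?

-11.80°, -27.35°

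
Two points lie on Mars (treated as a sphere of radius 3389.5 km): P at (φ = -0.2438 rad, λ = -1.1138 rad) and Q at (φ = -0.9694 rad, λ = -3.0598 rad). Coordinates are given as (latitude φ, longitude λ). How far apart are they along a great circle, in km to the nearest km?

Let φ₁ = -0.2438 rad, φ₂ = -0.9694 rad, and Δλ = -1.9460 rad.
cos c = sin φ₁ sin φ₂ + cos φ₁ cos φ₂ cos Δλ = (-0.2414)(-0.8245) + (0.9704)(0.5658)(-0.3665) = -0.00217,
so c = arccos(-0.00217) = 1.57297 rad.
Distance = R·c = 3389.5 × 1.5730 ≈ 5332 km.

5332 km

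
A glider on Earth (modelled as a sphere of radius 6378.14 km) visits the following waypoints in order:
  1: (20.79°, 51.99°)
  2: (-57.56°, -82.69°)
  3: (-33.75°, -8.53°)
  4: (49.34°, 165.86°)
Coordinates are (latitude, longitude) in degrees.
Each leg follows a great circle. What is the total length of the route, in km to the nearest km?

Leg 1→2: central angle 2.2812 rad, distance 14550.1 km.
Leg 2→3: central angle 0.9390 rad, distance 5988.9 km.
Leg 3→4: central angle 2.8600 rad, distance 18241.5 km.
Total: 14550.1 + 5988.9 + 18241.5 ≈ 38781 km.

38781 km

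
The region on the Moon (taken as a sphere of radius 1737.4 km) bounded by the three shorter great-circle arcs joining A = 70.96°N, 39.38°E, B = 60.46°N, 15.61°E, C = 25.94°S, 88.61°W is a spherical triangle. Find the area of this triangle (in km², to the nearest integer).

1188696 km²

Side lengths (central angles): a = 2.0823, b = 2.2069, c = 0.2472 rad; semiperimeter s = 2.2682.
By l'Huilier's theorem, tan(E/4) = √[tan(s/2) tan((s−a)/2) tan((s−b)/2) tan((s−c)/2)], giving spherical excess E = 0.3938 rad.
Area = E·R² = 0.3938 × (1737.4)² ≈ 1188696 km².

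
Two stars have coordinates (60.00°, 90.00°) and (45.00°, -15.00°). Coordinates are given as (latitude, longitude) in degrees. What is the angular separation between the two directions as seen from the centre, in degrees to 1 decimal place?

Let φ₁ = 1.0472 rad, φ₂ = 0.7854 rad, and Δλ = -1.8326 rad.
cos c = sin φ₁ sin φ₂ + cos φ₁ cos φ₂ cos Δλ = (0.8660)(0.7071) + (0.5000)(0.7071)(-0.2588) = 0.52087,
so c = arccos(0.52087) = 1.02293 rad.
So the angular separation is 58.6°.

58.6°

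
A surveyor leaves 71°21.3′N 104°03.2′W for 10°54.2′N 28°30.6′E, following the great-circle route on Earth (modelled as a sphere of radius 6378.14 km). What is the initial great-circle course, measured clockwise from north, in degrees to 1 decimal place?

46.4°

With φ₁ = 1.2454, φ₂ = 0.1903, Δλ = 2.3137 rad, the forward-azimuth formula gives
θ = atan2( sin Δλ cos φ₂ , cos φ₁ sin φ₂ − sin φ₁ cos φ₂ cos Δλ ) = atan2(0.7232, 0.6898) = 46.36°.
So the initial bearing is 46.4°.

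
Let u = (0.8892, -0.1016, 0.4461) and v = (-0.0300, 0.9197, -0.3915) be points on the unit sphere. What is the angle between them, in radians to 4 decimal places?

1.8700 rad

u·v = -0.2948; |u| = 1.0000, |v| = 1.0000.
cos θ = (u·v)/(|u||v|) = -0.2948, so θ = 1.8700 rad.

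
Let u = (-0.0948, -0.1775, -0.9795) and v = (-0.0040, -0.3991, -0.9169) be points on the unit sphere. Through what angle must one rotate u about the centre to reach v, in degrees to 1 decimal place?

14.2°

u·v = 0.9693; |u| = 1.0000, |v| = 1.0000.
cos θ = (u·v)/(|u||v|) = 0.9694, so θ = 14.2°.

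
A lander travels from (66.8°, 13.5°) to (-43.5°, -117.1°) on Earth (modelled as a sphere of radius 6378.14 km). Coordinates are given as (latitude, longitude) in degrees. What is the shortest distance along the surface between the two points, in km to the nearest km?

16136 km

With latitudes φ₁ = 66.800°, φ₂ = -43.500° and longitude difference Δλ = -130.600°:
Haversine: a = sin²(Δφ/2) + cos φ₁ cos φ₂ sin²(Δλ/2) = 0.6735 + (0.3939)(0.7254)(0.8254) = 0.90933.
Central angle c = 2·arcsin(√a) = 2.52986 rad.
Distance = R·c = 6378.14 × 2.5299 ≈ 16136 km.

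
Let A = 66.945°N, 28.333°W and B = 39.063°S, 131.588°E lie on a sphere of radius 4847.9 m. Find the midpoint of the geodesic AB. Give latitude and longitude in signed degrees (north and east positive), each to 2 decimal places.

33.98°, 113.38°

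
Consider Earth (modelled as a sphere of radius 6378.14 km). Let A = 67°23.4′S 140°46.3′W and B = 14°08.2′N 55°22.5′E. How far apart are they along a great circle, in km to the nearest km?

13993 km

With latitudes φ₁ = -67.390°, φ₂ = 14.137° and longitude difference Δλ = -163.853°:
cos c = sin φ₁ sin φ₂ + cos φ₁ cos φ₂ cos Δλ = (-0.9231)(0.2442) + (0.3845)(0.9697)(-0.9606) = -0.58357,
so c = arccos(-0.58357) = 2.19392 rad.
Distance = R·c = 6378.14 × 2.1939 ≈ 13993 km.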